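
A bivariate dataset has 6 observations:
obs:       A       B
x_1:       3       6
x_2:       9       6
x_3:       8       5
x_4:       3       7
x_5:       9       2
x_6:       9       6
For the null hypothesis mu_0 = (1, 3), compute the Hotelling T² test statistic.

Step 1 — sample mean vector:
  mean(A) = (3 + 9 + 8 + 3 + 9 + 9) / 6 = 41/6 = 6.8333
  mean(B) = (6 + 6 + 5 + 7 + 2 + 6) / 6 = 32/6 = 5.3333
  x̄ = (6.8333, 5.3333),  deviation x̄ - mu_0 = (6.8333, 5.3333) - (1, 3) = (5.8333, 2.3333).

Step 2 — sample covariance matrix, S[i,j] = (1/(n-1)) · Σ_k (x_{k,i} - mean_i) · (x_{k,j} - mean_j), divisor n-1 = 5:
  S[A,A] = ((-3.8333)·(-3.8333) + (2.1667)·(2.1667) + (1.1667)·(1.1667) + (-3.8333)·(-3.8333) + (2.1667)·(2.1667) + (2.1667)·(2.1667)) / 5 = 44.8333/5 = 8.9667
  S[A,B] = ((-3.8333)·(0.6667) + (2.1667)·(0.6667) + (1.1667)·(-0.3333) + (-3.8333)·(1.6667) + (2.1667)·(-3.3333) + (2.1667)·(0.6667)) / 5 = -13.6667/5 = -2.7333
  S[B,B] = ((0.6667)·(0.6667) + (0.6667)·(0.6667) + (-0.3333)·(-0.3333) + (1.6667)·(1.6667) + (-3.3333)·(-3.3333) + (0.6667)·(0.6667)) / 5 = 15.3333/5 = 3.0667
  S = [[8.9667, -2.7333],
 [-2.7333, 3.0667]].

Step 3 — invert S. det(S) = 8.9667·3.0667 - (-2.7333)² = 20.0267.
  S^{-1} = (1/det) · [[d, -b], [-b, a]] = [[0.1531, 0.1365],
 [0.1365, 0.4477]].

Step 4 — quadratic form (x̄ - mu_0)^T · S^{-1} · (x̄ - mu_0):
  S^{-1} · (x̄ - mu_0) = (1.2117, 1.8409),
  (x̄ - mu_0)^T · [...] = (5.8333)·(1.2117) + (2.3333)·(1.8409) = 11.3637.

Step 5 — scale by n: T² = 6 · 11.3637 = 68.1824.

T² ≈ 68.1824


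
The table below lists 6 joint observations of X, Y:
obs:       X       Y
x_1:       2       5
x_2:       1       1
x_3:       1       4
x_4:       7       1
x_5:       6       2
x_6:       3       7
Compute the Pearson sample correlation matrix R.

Step 1 — column means:
  mean(X) = (2 + 1 + 1 + 7 + 6 + 3) / 6 = 20/6 = 3.3333
  mean(Y) = (5 + 1 + 4 + 1 + 2 + 7) / 6 = 20/6 = 3.3333

Step 2 — sample variances and covariances s[i,j] = (1/(n-1)) · Σ_k (x_{k,i} - mean_i) · (x_{k,j} - mean_j), with n-1 = 5:
  s[X,X] = ((-1.3333)·(-1.3333) + (-2.3333)·(-2.3333) + (-2.3333)·(-2.3333) + (3.6667)·(3.6667) + (2.6667)·(2.6667) + (-0.3333)·(-0.3333)) / 5 = 33.3333/5 = 6.6667
  s[X,Y] = ((-1.3333)·(1.6667) + (-2.3333)·(-2.3333) + (-2.3333)·(0.6667) + (3.6667)·(-2.3333) + (2.6667)·(-1.3333) + (-0.3333)·(3.6667)) / 5 = -11.6667/5 = -2.3333
  s[Y,Y] = ((1.6667)·(1.6667) + (-2.3333)·(-2.3333) + (0.6667)·(0.6667) + (-2.3333)·(-2.3333) + (-1.3333)·(-1.3333) + (3.6667)·(3.6667)) / 5 = 29.3333/5 = 5.8667
  Sample standard deviations s_i = √(s[i,i]):
  s(X) = √(6.6667) = 2.582
  s(Y) = √(5.8667) = 2.4221

Step 3 — r_{ij} = s_{ij} / (s_i · s_j):
  r[X,X] = 1 (diagonal).
  r[X,Y] = -2.3333 / (2.582 · 2.4221) = -2.3333 / 6.2539 = -0.3731
  r[Y,Y] = 1 (diagonal).

R is symmetric with unit diagonal. Assembling:

R = [[1, -0.3731],
 [-0.3731, 1]]


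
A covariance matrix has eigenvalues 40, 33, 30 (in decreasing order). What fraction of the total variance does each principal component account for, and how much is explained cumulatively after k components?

Step 1 — total variance = trace(Sigma) = Σ λ_i = 40 + 33 + 30 = 103.

Step 2 — fraction explained by component i = λ_i / Σ λ:
  PC1: 40/103 = 0.3883
  PC2: 33/103 = 0.3204
  PC3: 30/103 = 0.2913

Step 3 — cumulative fraction after k components = (λ_1 + ... + λ_k) / Σ λ:
  k = 1: 40/103 = 0.3883
  k = 2: (40 + 33)/103 = 73/103 = 0.7087
  k = 3: (40 + 33 + 30)/103 = 103/103 = 1

Summary (fraction, with percent):

explained: PC1 0.3883 (38.83%), PC2 0.3204 (32.04%), PC3 0.2913 (29.13%);  cumulative: 0.3883, 0.7087, 1


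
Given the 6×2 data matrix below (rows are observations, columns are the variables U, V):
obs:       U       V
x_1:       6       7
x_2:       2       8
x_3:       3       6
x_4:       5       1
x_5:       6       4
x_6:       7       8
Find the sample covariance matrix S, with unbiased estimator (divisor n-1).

Step 1 — column means:
  mean(U) = (6 + 2 + 3 + 5 + 6 + 7) / 6 = 29/6 = 4.8333
  mean(V) = (7 + 8 + 6 + 1 + 4 + 8) / 6 = 34/6 = 5.6667

Step 2 — sample covariance S[i,j] = (1/(n-1)) · Σ_k (x_{k,i} - mean_i) · (x_{k,j} - mean_j), with n-1 = 5.
  S[U,U] = ((1.1667)·(1.1667) + (-2.8333)·(-2.8333) + (-1.8333)·(-1.8333) + (0.1667)·(0.1667) + (1.1667)·(1.1667) + (2.1667)·(2.1667)) / 5 = 18.8333/5 = 3.7667
  S[U,V] = ((1.1667)·(1.3333) + (-2.8333)·(2.3333) + (-1.8333)·(0.3333) + (0.1667)·(-4.6667) + (1.1667)·(-1.6667) + (2.1667)·(2.3333)) / 5 = -3.3333/5 = -0.6667
  S[V,V] = ((1.3333)·(1.3333) + (2.3333)·(2.3333) + (0.3333)·(0.3333) + (-4.6667)·(-4.6667) + (-1.6667)·(-1.6667) + (2.3333)·(2.3333)) / 5 = 37.3333/5 = 7.4667

S is symmetric (S[j,i] = S[i,j]). Assembling:

S = [[3.7667, -0.6667],
 [-0.6667, 7.4667]]


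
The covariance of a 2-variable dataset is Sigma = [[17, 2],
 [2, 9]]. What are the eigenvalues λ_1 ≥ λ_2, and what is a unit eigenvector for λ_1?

Step 1 — characteristic polynomial of 2×2 Sigma:
  det(Sigma - λI) = λ² - trace · λ + det = 0.
  trace = 17 + 9 = 26, det = 17·9 - (2)² = 149.
Step 2 — discriminant:
  Δ = trace² - 4·det = 676 - 596 = 80.
Step 3 — eigenvalues:
  λ = (trace ± √Δ)/2 = (26 ± 8.9443)/2,
  λ_1 = 17.4721,  λ_2 = 8.5279.

Step 4 — unit eigenvector for λ_1: solve (Sigma - λ_1 I)v = 0. First row:
  (17 - 17.4721)·v_x + (2)·v_y = 0, i.e. (-0.4721)·v_x + (2)·v_y = 0,
  so v ∝ (b, λ_1 - a) = (2, 0.4721) = u.
  ||u|| = √((2)² + (0.4721)²) = √(4.2229) ≈ 2.055,
  v_1 = u/||u|| ≈ (0.9732, 0.2298) (||v_1|| = 1).

λ_1 = 17.4721,  λ_2 = 8.5279;  v_1 ≈ (0.9732, 0.2298)


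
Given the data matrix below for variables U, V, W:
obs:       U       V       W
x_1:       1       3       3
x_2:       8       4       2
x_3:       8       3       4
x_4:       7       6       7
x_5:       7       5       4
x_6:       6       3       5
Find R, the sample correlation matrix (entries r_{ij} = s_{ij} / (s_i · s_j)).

Step 1 — column means:
  mean(U) = (1 + 8 + 8 + 7 + 7 + 6) / 6 = 37/6 = 6.1667
  mean(V) = (3 + 4 + 3 + 6 + 5 + 3) / 6 = 24/6 = 4
  mean(W) = (3 + 2 + 4 + 7 + 4 + 5) / 6 = 25/6 = 4.1667

Step 2 — sample variances and covariances s[i,j] = (1/(n-1)) · Σ_k (x_{k,i} - mean_i) · (x_{k,j} - mean_j), with n-1 = 5:
  s[U,U] = ((-5.1667)·(-5.1667) + (1.8333)·(1.8333) + (1.8333)·(1.8333) + (0.8333)·(0.8333) + (0.8333)·(0.8333) + (-0.1667)·(-0.1667)) / 5 = 34.8333/5 = 6.9667
  s[U,V] = ((-5.1667)·(-1) + (1.8333)·(0) + (1.8333)·(-1) + (0.8333)·(2) + (0.8333)·(1) + (-0.1667)·(-1)) / 5 = 6/5 = 1.2
  s[U,W] = ((-5.1667)·(-1.1667) + (1.8333)·(-2.1667) + (1.8333)·(-0.1667) + (0.8333)·(2.8333) + (0.8333)·(-0.1667) + (-0.1667)·(0.8333)) / 5 = 3.8333/5 = 0.7667
  s[V,V] = ((-1)·(-1) + (0)·(0) + (-1)·(-1) + (2)·(2) + (1)·(1) + (-1)·(-1)) / 5 = 8/5 = 1.6
  s[V,W] = ((-1)·(-1.1667) + (0)·(-2.1667) + (-1)·(-0.1667) + (2)·(2.8333) + (1)·(-0.1667) + (-1)·(0.8333)) / 5 = 6/5 = 1.2
  s[W,W] = ((-1.1667)·(-1.1667) + (-2.1667)·(-2.1667) + (-0.1667)·(-0.1667) + (2.8333)·(2.8333) + (-0.1667)·(-0.1667) + (0.8333)·(0.8333)) / 5 = 14.8333/5 = 2.9667
  Sample standard deviations s_i = √(s[i,i]):
  s(U) = √(6.9667) = 2.6394
  s(V) = √(1.6) = 1.2649
  s(W) = √(2.9667) = 1.7224

Step 3 — r_{ij} = s_{ij} / (s_i · s_j):
  r[U,U] = 1 (diagonal).
  r[U,V] = 1.2 / (2.6394 · 1.2649) = 1.2 / 3.3387 = 0.3594
  r[U,W] = 0.7667 / (2.6394 · 1.7224) = 0.7667 / 4.5462 = 0.1686
  r[V,V] = 1 (diagonal).
  r[V,W] = 1.2 / (1.2649 · 1.7224) = 1.2 / 2.1787 = 0.5508
  r[W,W] = 1 (diagonal).

R is symmetric with unit diagonal. Assembling:

R = [[1, 0.3594, 0.1686],
 [0.3594, 1, 0.5508],
 [0.1686, 0.5508, 1]]


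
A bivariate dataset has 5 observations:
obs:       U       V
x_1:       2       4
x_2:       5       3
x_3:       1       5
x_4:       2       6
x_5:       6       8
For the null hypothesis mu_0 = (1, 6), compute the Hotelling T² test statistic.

Step 1 — sample mean vector:
  mean(U) = (2 + 5 + 1 + 2 + 6) / 5 = 16/5 = 3.2
  mean(V) = (4 + 3 + 5 + 6 + 8) / 5 = 26/5 = 5.2
  x̄ = (3.2, 5.2),  deviation x̄ - mu_0 = (3.2, 5.2) - (1, 6) = (2.2, -0.8).

Step 2 — sample covariance matrix, S[i,j] = (1/(n-1)) · Σ_k (x_{k,i} - mean_i) · (x_{k,j} - mean_j), divisor n-1 = 4:
  S[U,U] = ((-1.2)·(-1.2) + (1.8)·(1.8) + (-2.2)·(-2.2) + (-1.2)·(-1.2) + (2.8)·(2.8)) / 4 = 18.8/4 = 4.7
  S[U,V] = ((-1.2)·(-1.2) + (1.8)·(-2.2) + (-2.2)·(-0.2) + (-1.2)·(0.8) + (2.8)·(2.8)) / 4 = 4.8/4 = 1.2
  S[V,V] = ((-1.2)·(-1.2) + (-2.2)·(-2.2) + (-0.2)·(-0.2) + (0.8)·(0.8) + (2.8)·(2.8)) / 4 = 14.8/4 = 3.7
  S = [[4.7, 1.2],
 [1.2, 3.7]].

Step 3 — invert S. det(S) = 4.7·3.7 - (1.2)² = 15.95.
  S^{-1} = (1/det) · [[d, -b], [-b, a]] = [[0.232, -0.0752],
 [-0.0752, 0.2947]].

Step 4 — quadratic form (x̄ - mu_0)^T · S^{-1} · (x̄ - mu_0):
  S^{-1} · (x̄ - mu_0) = (0.5705, -0.4013),
  (x̄ - mu_0)^T · [...] = (2.2)·(0.5705) + (-0.8)·(-0.4013) = 1.5762.

Step 5 — scale by n: T² = 5 · 1.5762 = 7.8809.

T² ≈ 7.8809


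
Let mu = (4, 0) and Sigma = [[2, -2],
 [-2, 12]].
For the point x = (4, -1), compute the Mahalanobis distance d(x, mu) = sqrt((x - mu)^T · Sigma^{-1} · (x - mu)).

Step 1 — centre the observation: (x - mu) = (0, -1).

Step 2 — invert Sigma. det(Sigma) = 2·12 - (-2)² = 20.
  Sigma^{-1} = (1/det) · [[d, -b], [-b, a]] = [[0.6, 0.1],
 [0.1, 0.1]].

Step 3 — form the quadratic (x - mu)^T · Sigma^{-1} · (x - mu):
  Sigma^{-1} · (x - mu) = (-0.1, -0.1).
  (x - mu)^T · [Sigma^{-1} · (x - mu)] = (0)·(-0.1) + (-1)·(-0.1) = 0.1.

Step 4 — take square root: d = √(0.1) ≈ 0.3162.

d(x, mu) = √(0.1) ≈ 0.3162


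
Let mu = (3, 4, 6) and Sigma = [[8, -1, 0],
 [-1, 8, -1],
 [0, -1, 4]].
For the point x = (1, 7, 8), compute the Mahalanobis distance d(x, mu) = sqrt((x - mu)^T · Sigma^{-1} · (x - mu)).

Step 1 — centre the observation: (x - mu) = (-2, 3, 2).

Step 2 — invert Sigma (cofactor / det for 3×3, or solve directly):
  Sigma^{-1} = [[0.127, 0.0164, 0.0041],
 [0.0164, 0.1311, 0.0328],
 [0.0041, 0.0328, 0.2582]].

Step 3 — form the quadratic (x - mu)^T · Sigma^{-1} · (x - mu):
  Sigma^{-1} · (x - mu) = (-0.1967, 0.4262, 0.6066).
  (x - mu)^T · [Sigma^{-1} · (x - mu)] = (-2)·(-0.1967) + (3)·(0.4262) + (2)·(0.6066) = 2.8852.

Step 4 — take square root: d = √(2.8852) ≈ 1.6986.

d(x, mu) = √(2.8852) ≈ 1.6986


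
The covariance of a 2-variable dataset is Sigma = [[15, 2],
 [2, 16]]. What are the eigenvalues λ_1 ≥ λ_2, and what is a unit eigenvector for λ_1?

Step 1 — characteristic polynomial of 2×2 Sigma:
  det(Sigma - λI) = λ² - trace · λ + det = 0.
  trace = 15 + 16 = 31, det = 15·16 - (2)² = 236.
Step 2 — discriminant:
  Δ = trace² - 4·det = 961 - 944 = 17.
Step 3 — eigenvalues:
  λ = (trace ± √Δ)/2 = (31 ± 4.1231)/2,
  λ_1 = 17.5616,  λ_2 = 13.4384.

Step 4 — unit eigenvector for λ_1: solve (Sigma - λ_1 I)v = 0. First row:
  (15 - 17.5616)·v_x + (2)·v_y = 0, i.e. (-2.5616)·v_x + (2)·v_y = 0,
  so v ∝ (b, λ_1 - a) = (2, 2.5616) = u.
  ||u|| = √((2)² + (2.5616)²) = √(10.5616) ≈ 3.2499,
  v_1 = u/||u|| ≈ (0.6154, 0.7882) (||v_1|| = 1).

λ_1 = 17.5616,  λ_2 = 13.4384;  v_1 ≈ (0.6154, 0.7882)


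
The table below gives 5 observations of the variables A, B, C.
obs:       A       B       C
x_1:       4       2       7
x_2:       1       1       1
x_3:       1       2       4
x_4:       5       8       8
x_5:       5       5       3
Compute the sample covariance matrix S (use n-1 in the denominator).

Step 1 — column means:
  mean(A) = (4 + 1 + 1 + 5 + 5) / 5 = 16/5 = 3.2
  mean(B) = (2 + 1 + 2 + 8 + 5) / 5 = 18/5 = 3.6
  mean(C) = (7 + 1 + 4 + 8 + 3) / 5 = 23/5 = 4.6

Step 2 — sample covariance S[i,j] = (1/(n-1)) · Σ_k (x_{k,i} - mean_i) · (x_{k,j} - mean_j), with n-1 = 4.
  S[A,A] = ((0.8)·(0.8) + (-2.2)·(-2.2) + (-2.2)·(-2.2) + (1.8)·(1.8) + (1.8)·(1.8)) / 4 = 16.8/4 = 4.2
  S[A,B] = ((0.8)·(-1.6) + (-2.2)·(-2.6) + (-2.2)·(-1.6) + (1.8)·(4.4) + (1.8)·(1.4)) / 4 = 18.4/4 = 4.6
  S[A,C] = ((0.8)·(2.4) + (-2.2)·(-3.6) + (-2.2)·(-0.6) + (1.8)·(3.4) + (1.8)·(-1.6)) / 4 = 14.4/4 = 3.6
  S[B,B] = ((-1.6)·(-1.6) + (-2.6)·(-2.6) + (-1.6)·(-1.6) + (4.4)·(4.4) + (1.4)·(1.4)) / 4 = 33.2/4 = 8.3
  S[B,C] = ((-1.6)·(2.4) + (-2.6)·(-3.6) + (-1.6)·(-0.6) + (4.4)·(3.4) + (1.4)·(-1.6)) / 4 = 19.2/4 = 4.8
  S[C,C] = ((2.4)·(2.4) + (-3.6)·(-3.6) + (-0.6)·(-0.6) + (3.4)·(3.4) + (-1.6)·(-1.6)) / 4 = 33.2/4 = 8.3

S is symmetric (S[j,i] = S[i,j]). Assembling:

S = [[4.2, 4.6, 3.6],
 [4.6, 8.3, 4.8],
 [3.6, 4.8, 8.3]]


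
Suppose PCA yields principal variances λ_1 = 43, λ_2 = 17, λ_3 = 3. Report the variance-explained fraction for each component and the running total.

Step 1 — total variance = trace(Sigma) = Σ λ_i = 43 + 17 + 3 = 63.

Step 2 — fraction explained by component i = λ_i / Σ λ:
  PC1: 43/63 = 0.6825
  PC2: 17/63 = 0.2698
  PC3: 3/63 = 0.0476

Step 3 — cumulative fraction after k components = (λ_1 + ... + λ_k) / Σ λ:
  k = 1: 43/63 = 0.6825
  k = 2: (43 + 17)/63 = 60/63 = 0.9524
  k = 3: (43 + 17 + 3)/63 = 63/63 = 1

Summary (fraction, with percent):

explained: PC1 0.6825 (68.25%), PC2 0.2698 (26.98%), PC3 0.0476 (4.76%);  cumulative: 0.6825, 0.9524, 1


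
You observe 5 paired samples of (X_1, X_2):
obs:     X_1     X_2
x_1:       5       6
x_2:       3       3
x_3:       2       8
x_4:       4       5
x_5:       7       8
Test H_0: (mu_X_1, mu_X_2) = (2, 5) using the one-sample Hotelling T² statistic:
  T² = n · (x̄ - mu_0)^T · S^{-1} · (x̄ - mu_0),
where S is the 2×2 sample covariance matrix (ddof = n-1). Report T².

Step 1 — sample mean vector:
  mean(X_1) = (5 + 3 + 2 + 4 + 7) / 5 = 21/5 = 4.2
  mean(X_2) = (6 + 3 + 8 + 5 + 8) / 5 = 30/5 = 6
  x̄ = (4.2, 6),  deviation x̄ - mu_0 = (4.2, 6) - (2, 5) = (2.2, 1).

Step 2 — sample covariance matrix, S[i,j] = (1/(n-1)) · Σ_k (x_{k,i} - mean_i) · (x_{k,j} - mean_j), divisor n-1 = 4:
  S[X_1,X_1] = ((0.8)·(0.8) + (-1.2)·(-1.2) + (-2.2)·(-2.2) + (-0.2)·(-0.2) + (2.8)·(2.8)) / 4 = 14.8/4 = 3.7
  S[X_1,X_2] = ((0.8)·(0) + (-1.2)·(-3) + (-2.2)·(2) + (-0.2)·(-1) + (2.8)·(2)) / 4 = 5/4 = 1.25
  S[X_2,X_2] = ((0)·(0) + (-3)·(-3) + (2)·(2) + (-1)·(-1) + (2)·(2)) / 4 = 18/4 = 4.5
  S = [[3.7, 1.25],
 [1.25, 4.5]].

Step 3 — invert S. det(S) = 3.7·4.5 - (1.25)² = 15.0875.
  S^{-1} = (1/det) · [[d, -b], [-b, a]] = [[0.2983, -0.0829],
 [-0.0829, 0.2452]].

Step 4 — quadratic form (x̄ - mu_0)^T · S^{-1} · (x̄ - mu_0):
  S^{-1} · (x̄ - mu_0) = (0.5733, 0.063),
  (x̄ - mu_0)^T · [...] = (2.2)·(0.5733) + (1)·(0.063) = 1.3243.

Step 5 — scale by n: T² = 5 · 1.3243 = 6.6214.

T² ≈ 6.6214


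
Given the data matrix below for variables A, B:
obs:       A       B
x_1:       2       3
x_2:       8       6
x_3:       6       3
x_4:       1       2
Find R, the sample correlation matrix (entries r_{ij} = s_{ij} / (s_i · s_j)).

Step 1 — column means:
  mean(A) = (2 + 8 + 6 + 1) / 4 = 17/4 = 4.25
  mean(B) = (3 + 6 + 3 + 2) / 4 = 14/4 = 3.5

Step 2 — sample variances and covariances s[i,j] = (1/(n-1)) · Σ_k (x_{k,i} - mean_i) · (x_{k,j} - mean_j), with n-1 = 3:
  s[A,A] = ((-2.25)·(-2.25) + (3.75)·(3.75) + (1.75)·(1.75) + (-3.25)·(-3.25)) / 3 = 32.75/3 = 10.9167
  s[A,B] = ((-2.25)·(-0.5) + (3.75)·(2.5) + (1.75)·(-0.5) + (-3.25)·(-1.5)) / 3 = 14.5/3 = 4.8333
  s[B,B] = ((-0.5)·(-0.5) + (2.5)·(2.5) + (-0.5)·(-0.5) + (-1.5)·(-1.5)) / 3 = 9/3 = 3
  Sample standard deviations s_i = √(s[i,i]):
  s(A) = √(10.9167) = 3.304
  s(B) = √(3) = 1.7321

Step 3 — r_{ij} = s_{ij} / (s_i · s_j):
  r[A,A] = 1 (diagonal).
  r[A,B] = 4.8333 / (3.304 · 1.7321) = 4.8333 / 5.7228 = 0.8446
  r[B,B] = 1 (diagonal).

R is symmetric with unit diagonal. Assembling:

R = [[1, 0.8446],
 [0.8446, 1]]


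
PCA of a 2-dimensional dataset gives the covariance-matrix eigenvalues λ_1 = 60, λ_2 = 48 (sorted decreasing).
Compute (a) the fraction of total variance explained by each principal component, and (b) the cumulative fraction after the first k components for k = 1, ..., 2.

Step 1 — total variance = trace(Sigma) = Σ λ_i = 60 + 48 = 108.

Step 2 — fraction explained by component i = λ_i / Σ λ:
  PC1: 60/108 = 0.5556
  PC2: 48/108 = 0.4444

Step 3 — cumulative fraction after k components = (λ_1 + ... + λ_k) / Σ λ:
  k = 1: 60/108 = 0.5556
  k = 2: (60 + 48)/108 = 108/108 = 1

Summary (fraction, with percent):

explained: PC1 0.5556 (55.56%), PC2 0.4444 (44.44%);  cumulative: 0.5556, 1


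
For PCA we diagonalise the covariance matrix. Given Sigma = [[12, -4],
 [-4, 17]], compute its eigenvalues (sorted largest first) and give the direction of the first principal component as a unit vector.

Step 1 — characteristic polynomial of 2×2 Sigma:
  det(Sigma - λI) = λ² - trace · λ + det = 0.
  trace = 12 + 17 = 29, det = 12·17 - (-4)² = 188.
Step 2 — discriminant:
  Δ = trace² - 4·det = 841 - 752 = 89.
Step 3 — eigenvalues:
  λ = (trace ± √Δ)/2 = (29 ± 9.434)/2,
  λ_1 = 19.217,  λ_2 = 9.783.

Step 4 — unit eigenvector for λ_1: solve (Sigma - λ_1 I)v = 0. First row:
  (12 - 19.217)·v_x + (-4)·v_y = 0, i.e. (-7.217)·v_x + (-4)·v_y = 0,
  so v ∝ (b, λ_1 - a) = (-4, 7.217); multiply by -1 so the first entry is positive: u = (4, -7.217).
  ||u|| = √((4)² + (-7.217)²) = √(68.085) ≈ 8.2514,
  v_1 = u/||u|| ≈ (0.4848, -0.8746) (||v_1|| = 1).

λ_1 = 19.217,  λ_2 = 9.783;  v_1 ≈ (0.4848, -0.8746)


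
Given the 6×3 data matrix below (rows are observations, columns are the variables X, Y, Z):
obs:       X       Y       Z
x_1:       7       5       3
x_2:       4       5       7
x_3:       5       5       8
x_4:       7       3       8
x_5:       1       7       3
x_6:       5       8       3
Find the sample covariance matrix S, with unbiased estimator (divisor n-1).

Step 1 — column means:
  mean(X) = (7 + 4 + 5 + 7 + 1 + 5) / 6 = 29/6 = 4.8333
  mean(Y) = (5 + 5 + 5 + 3 + 7 + 8) / 6 = 33/6 = 5.5
  mean(Z) = (3 + 7 + 8 + 8 + 3 + 3) / 6 = 32/6 = 5.3333

Step 2 — sample covariance S[i,j] = (1/(n-1)) · Σ_k (x_{k,i} - mean_i) · (x_{k,j} - mean_j), with n-1 = 5.
  S[X,X] = ((2.1667)·(2.1667) + (-0.8333)·(-0.8333) + (0.1667)·(0.1667) + (2.1667)·(2.1667) + (-3.8333)·(-3.8333) + (0.1667)·(0.1667)) / 5 = 24.8333/5 = 4.9667
  S[X,Y] = ((2.1667)·(-0.5) + (-0.8333)·(-0.5) + (0.1667)·(-0.5) + (2.1667)·(-2.5) + (-3.8333)·(1.5) + (0.1667)·(2.5)) / 5 = -11.5/5 = -2.3
  S[X,Z] = ((2.1667)·(-2.3333) + (-0.8333)·(1.6667) + (0.1667)·(2.6667) + (2.1667)·(2.6667) + (-3.8333)·(-2.3333) + (0.1667)·(-2.3333)) / 5 = 8.3333/5 = 1.6667
  S[Y,Y] = ((-0.5)·(-0.5) + (-0.5)·(-0.5) + (-0.5)·(-0.5) + (-2.5)·(-2.5) + (1.5)·(1.5) + (2.5)·(2.5)) / 5 = 15.5/5 = 3.1
  S[Y,Z] = ((-0.5)·(-2.3333) + (-0.5)·(1.6667) + (-0.5)·(2.6667) + (-2.5)·(2.6667) + (1.5)·(-2.3333) + (2.5)·(-2.3333)) / 5 = -17/5 = -3.4
  S[Z,Z] = ((-2.3333)·(-2.3333) + (1.6667)·(1.6667) + (2.6667)·(2.6667) + (2.6667)·(2.6667) + (-2.3333)·(-2.3333) + (-2.3333)·(-2.3333)) / 5 = 33.3333/5 = 6.6667

S is symmetric (S[j,i] = S[i,j]). Assembling:

S = [[4.9667, -2.3, 1.6667],
 [-2.3, 3.1, -3.4],
 [1.6667, -3.4, 6.6667]]


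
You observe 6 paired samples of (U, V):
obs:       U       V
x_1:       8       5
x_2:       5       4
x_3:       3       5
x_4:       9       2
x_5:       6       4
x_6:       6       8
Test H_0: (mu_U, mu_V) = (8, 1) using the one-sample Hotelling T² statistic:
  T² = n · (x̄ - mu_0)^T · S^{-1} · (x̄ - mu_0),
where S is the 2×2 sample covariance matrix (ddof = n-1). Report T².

Step 1 — sample mean vector:
  mean(U) = (8 + 5 + 3 + 9 + 6 + 6) / 6 = 37/6 = 6.1667
  mean(V) = (5 + 4 + 5 + 2 + 4 + 8) / 6 = 28/6 = 4.6667
  x̄ = (6.1667, 4.6667),  deviation x̄ - mu_0 = (6.1667, 4.6667) - (8, 1) = (-1.8333, 3.6667).

Step 2 — sample covariance matrix, S[i,j] = (1/(n-1)) · Σ_k (x_{k,i} - mean_i) · (x_{k,j} - mean_j), divisor n-1 = 5:
  S[U,U] = ((1.8333)·(1.8333) + (-1.1667)·(-1.1667) + (-3.1667)·(-3.1667) + (2.8333)·(2.8333) + (-0.1667)·(-0.1667) + (-0.1667)·(-0.1667)) / 5 = 22.8333/5 = 4.5667
  S[U,V] = ((1.8333)·(0.3333) + (-1.1667)·(-0.6667) + (-3.1667)·(0.3333) + (2.8333)·(-2.6667) + (-0.1667)·(-0.6667) + (-0.1667)·(3.3333)) / 5 = -7.6667/5 = -1.5333
  S[V,V] = ((0.3333)·(0.3333) + (-0.6667)·(-0.6667) + (0.3333)·(0.3333) + (-2.6667)·(-2.6667) + (-0.6667)·(-0.6667) + (3.3333)·(3.3333)) / 5 = 19.3333/5 = 3.8667
  S = [[4.5667, -1.5333],
 [-1.5333, 3.8667]].

Step 3 — invert S. det(S) = 4.5667·3.8667 - (-1.5333)² = 15.3067.
  S^{-1} = (1/det) · [[d, -b], [-b, a]] = [[0.2526, 0.1002],
 [0.1002, 0.2983]].

Step 4 — quadratic form (x̄ - mu_0)^T · S^{-1} · (x̄ - mu_0):
  S^{-1} · (x̄ - mu_0) = (-0.0958, 0.9103),
  (x̄ - mu_0)^T · [...] = (-1.8333)·(-0.0958) + (3.6667)·(0.9103) = 3.5134.

Step 5 — scale by n: T² = 6 · 3.5134 = 21.0801.

T² ≈ 21.0801


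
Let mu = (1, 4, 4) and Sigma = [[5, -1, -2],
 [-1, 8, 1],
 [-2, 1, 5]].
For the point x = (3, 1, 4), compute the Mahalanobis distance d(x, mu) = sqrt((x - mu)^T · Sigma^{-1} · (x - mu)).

Step 1 — centre the observation: (x - mu) = (2, -3, 0).

Step 2 — invert Sigma (cofactor / det for 3×3, or solve directly):
  Sigma^{-1} = [[0.2407, 0.0185, 0.0926],
 [0.0185, 0.1296, -0.0185],
 [0.0926, -0.0185, 0.2407]].

Step 3 — form the quadratic (x - mu)^T · Sigma^{-1} · (x - mu):
  Sigma^{-1} · (x - mu) = (0.4259, -0.3519, 0.2407).
  (x - mu)^T · [Sigma^{-1} · (x - mu)] = (2)·(0.4259) + (-3)·(-0.3519) + (0)·(0.2407) = 1.9074.

Step 4 — take square root: d = √(1.9074) ≈ 1.3811.

d(x, mu) = √(1.9074) ≈ 1.3811


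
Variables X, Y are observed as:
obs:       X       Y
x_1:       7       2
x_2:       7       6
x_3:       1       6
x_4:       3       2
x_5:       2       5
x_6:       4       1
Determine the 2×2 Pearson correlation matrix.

Step 1 — column means:
  mean(X) = (7 + 7 + 1 + 3 + 2 + 4) / 6 = 24/6 = 4
  mean(Y) = (2 + 6 + 6 + 2 + 5 + 1) / 6 = 22/6 = 3.6667

Step 2 — sample variances and covariances s[i,j] = (1/(n-1)) · Σ_k (x_{k,i} - mean_i) · (x_{k,j} - mean_j), with n-1 = 5:
  s[X,X] = ((3)·(3) + (3)·(3) + (-3)·(-3) + (-1)·(-1) + (-2)·(-2) + (0)·(0)) / 5 = 32/5 = 6.4
  s[X,Y] = ((3)·(-1.6667) + (3)·(2.3333) + (-3)·(2.3333) + (-1)·(-1.6667) + (-2)·(1.3333) + (0)·(-2.6667)) / 5 = -6/5 = -1.2
  s[Y,Y] = ((-1.6667)·(-1.6667) + (2.3333)·(2.3333) + (2.3333)·(2.3333) + (-1.6667)·(-1.6667) + (1.3333)·(1.3333) + (-2.6667)·(-2.6667)) / 5 = 25.3333/5 = 5.0667
  Sample standard deviations s_i = √(s[i,i]):
  s(X) = √(6.4) = 2.5298
  s(Y) = √(5.0667) = 2.2509

Step 3 — r_{ij} = s_{ij} / (s_i · s_j):
  r[X,X] = 1 (diagonal).
  r[X,Y] = -1.2 / (2.5298 · 2.2509) = -1.2 / 5.6944 = -0.2107
  r[Y,Y] = 1 (diagonal).

R is symmetric with unit diagonal. Assembling:

R = [[1, -0.2107],
 [-0.2107, 1]]


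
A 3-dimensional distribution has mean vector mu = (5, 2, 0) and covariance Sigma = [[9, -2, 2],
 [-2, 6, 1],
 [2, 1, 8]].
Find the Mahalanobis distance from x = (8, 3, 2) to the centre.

Step 1 — centre the observation: (x - mu) = (3, 1, 2).

Step 2 — invert Sigma (cofactor / det for 3×3, or solve directly):
  Sigma^{-1} = [[0.1309, 0.0501, -0.039],
 [0.0501, 0.1894, -0.0362],
 [-0.039, -0.0362, 0.1393]].

Step 3 — form the quadratic (x - mu)^T · Sigma^{-1} · (x - mu):
  Sigma^{-1} · (x - mu) = (0.3649, 0.2674, 0.1253).
  (x - mu)^T · [Sigma^{-1} · (x - mu)] = (3)·(0.3649) + (1)·(0.2674) + (2)·(0.1253) = 1.6128.

Step 4 — take square root: d = √(1.6128) ≈ 1.27.

d(x, mu) = √(1.6128) ≈ 1.27


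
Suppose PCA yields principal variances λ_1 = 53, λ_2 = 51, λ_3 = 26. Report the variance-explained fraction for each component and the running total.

Step 1 — total variance = trace(Sigma) = Σ λ_i = 53 + 51 + 26 = 130.

Step 2 — fraction explained by component i = λ_i / Σ λ:
  PC1: 53/130 = 0.4077
  PC2: 51/130 = 0.3923
  PC3: 26/130 = 0.2

Step 3 — cumulative fraction after k components = (λ_1 + ... + λ_k) / Σ λ:
  k = 1: 53/130 = 0.4077
  k = 2: (53 + 51)/130 = 104/130 = 0.8
  k = 3: (53 + 51 + 26)/130 = 130/130 = 1

Summary (fraction, with percent):

explained: PC1 0.4077 (40.77%), PC2 0.3923 (39.23%), PC3 0.2 (20%);  cumulative: 0.4077, 0.8, 1


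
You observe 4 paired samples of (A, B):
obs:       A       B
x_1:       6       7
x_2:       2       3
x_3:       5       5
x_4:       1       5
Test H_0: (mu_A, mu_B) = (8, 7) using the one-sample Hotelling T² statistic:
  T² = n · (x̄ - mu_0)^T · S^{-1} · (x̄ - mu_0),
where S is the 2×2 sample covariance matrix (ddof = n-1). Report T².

Step 1 — sample mean vector:
  mean(A) = (6 + 2 + 5 + 1) / 4 = 14/4 = 3.5
  mean(B) = (7 + 3 + 5 + 5) / 4 = 20/4 = 5
  x̄ = (3.5, 5),  deviation x̄ - mu_0 = (3.5, 5) - (8, 7) = (-4.5, -2).

Step 2 — sample covariance matrix, S[i,j] = (1/(n-1)) · Σ_k (x_{k,i} - mean_i) · (x_{k,j} - mean_j), divisor n-1 = 3:
  S[A,A] = ((2.5)·(2.5) + (-1.5)·(-1.5) + (1.5)·(1.5) + (-2.5)·(-2.5)) / 3 = 17/3 = 5.6667
  S[A,B] = ((2.5)·(2) + (-1.5)·(-2) + (1.5)·(0) + (-2.5)·(0)) / 3 = 8/3 = 2.6667
  S[B,B] = ((2)·(2) + (-2)·(-2) + (0)·(0) + (0)·(0)) / 3 = 8/3 = 2.6667
  S = [[5.6667, 2.6667],
 [2.6667, 2.6667]].

Step 3 — invert S. det(S) = 5.6667·2.6667 - (2.6667)² = 8.
  S^{-1} = (1/det) · [[d, -b], [-b, a]] = [[0.3333, -0.3333],
 [-0.3333, 0.7083]].

Step 4 — quadratic form (x̄ - mu_0)^T · S^{-1} · (x̄ - mu_0):
  S^{-1} · (x̄ - mu_0) = (-0.8333, 0.0833),
  (x̄ - mu_0)^T · [...] = (-4.5)·(-0.8333) + (-2)·(0.0833) = 3.5833.

Step 5 — scale by n: T² = 4 · 3.5833 = 14.3333.

T² ≈ 14.3333


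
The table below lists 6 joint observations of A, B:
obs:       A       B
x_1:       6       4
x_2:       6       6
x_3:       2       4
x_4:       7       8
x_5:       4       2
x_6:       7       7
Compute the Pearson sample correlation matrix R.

Step 1 — column means:
  mean(A) = (6 + 6 + 2 + 7 + 4 + 7) / 6 = 32/6 = 5.3333
  mean(B) = (4 + 6 + 4 + 8 + 2 + 7) / 6 = 31/6 = 5.1667

Step 2 — sample variances and covariances s[i,j] = (1/(n-1)) · Σ_k (x_{k,i} - mean_i) · (x_{k,j} - mean_j), with n-1 = 5:
  s[A,A] = ((0.6667)·(0.6667) + (0.6667)·(0.6667) + (-3.3333)·(-3.3333) + (1.6667)·(1.6667) + (-1.3333)·(-1.3333) + (1.6667)·(1.6667)) / 5 = 19.3333/5 = 3.8667
  s[A,B] = ((0.6667)·(-1.1667) + (0.6667)·(0.8333) + (-3.3333)·(-1.1667) + (1.6667)·(2.8333) + (-1.3333)·(-3.1667) + (1.6667)·(1.8333)) / 5 = 15.6667/5 = 3.1333
  s[B,B] = ((-1.1667)·(-1.1667) + (0.8333)·(0.8333) + (-1.1667)·(-1.1667) + (2.8333)·(2.8333) + (-3.1667)·(-3.1667) + (1.8333)·(1.8333)) / 5 = 24.8333/5 = 4.9667
  Sample standard deviations s_i = √(s[i,i]):
  s(A) = √(3.8667) = 1.9664
  s(B) = √(4.9667) = 2.2286

Step 3 — r_{ij} = s_{ij} / (s_i · s_j):
  r[A,A] = 1 (diagonal).
  r[A,B] = 3.1333 / (1.9664 · 2.2286) = 3.1333 / 4.3823 = 0.715
  r[B,B] = 1 (diagonal).

R is symmetric with unit diagonal. Assembling:

R = [[1, 0.715],
 [0.715, 1]]


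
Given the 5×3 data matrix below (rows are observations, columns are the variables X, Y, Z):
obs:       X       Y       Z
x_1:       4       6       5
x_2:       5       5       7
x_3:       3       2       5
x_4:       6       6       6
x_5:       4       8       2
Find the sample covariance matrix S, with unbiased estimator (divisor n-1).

Step 1 — column means:
  mean(X) = (4 + 5 + 3 + 6 + 4) / 5 = 22/5 = 4.4
  mean(Y) = (6 + 5 + 2 + 6 + 8) / 5 = 27/5 = 5.4
  mean(Z) = (5 + 7 + 5 + 6 + 2) / 5 = 25/5 = 5

Step 2 — sample covariance S[i,j] = (1/(n-1)) · Σ_k (x_{k,i} - mean_i) · (x_{k,j} - mean_j), with n-1 = 4.
  S[X,X] = ((-0.4)·(-0.4) + (0.6)·(0.6) + (-1.4)·(-1.4) + (1.6)·(1.6) + (-0.4)·(-0.4)) / 4 = 5.2/4 = 1.3
  S[X,Y] = ((-0.4)·(0.6) + (0.6)·(-0.4) + (-1.4)·(-3.4) + (1.6)·(0.6) + (-0.4)·(2.6)) / 4 = 4.2/4 = 1.05
  S[X,Z] = ((-0.4)·(0) + (0.6)·(2) + (-1.4)·(0) + (1.6)·(1) + (-0.4)·(-3)) / 4 = 4/4 = 1
  S[Y,Y] = ((0.6)·(0.6) + (-0.4)·(-0.4) + (-3.4)·(-3.4) + (0.6)·(0.6) + (2.6)·(2.6)) / 4 = 19.2/4 = 4.8
  S[Y,Z] = ((0.6)·(0) + (-0.4)·(2) + (-3.4)·(0) + (0.6)·(1) + (2.6)·(-3)) / 4 = -8/4 = -2
  S[Z,Z] = ((0)·(0) + (2)·(2) + (0)·(0) + (1)·(1) + (-3)·(-3)) / 4 = 14/4 = 3.5

S is symmetric (S[j,i] = S[i,j]). Assembling:

S = [[1.3, 1.05, 1],
 [1.05, 4.8, -2],
 [1, -2, 3.5]]


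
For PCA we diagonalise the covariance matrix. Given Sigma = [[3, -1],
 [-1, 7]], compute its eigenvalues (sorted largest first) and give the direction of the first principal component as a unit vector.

Step 1 — characteristic polynomial of 2×2 Sigma:
  det(Sigma - λI) = λ² - trace · λ + det = 0.
  trace = 3 + 7 = 10, det = 3·7 - (-1)² = 20.
Step 2 — discriminant:
  Δ = trace² - 4·det = 100 - 80 = 20.
Step 3 — eigenvalues:
  λ = (trace ± √Δ)/2 = (10 ± 4.4721)/2,
  λ_1 = 7.2361,  λ_2 = 2.7639.

Step 4 — unit eigenvector for λ_1: solve (Sigma - λ_1 I)v = 0. First row:
  (3 - 7.2361)·v_x + (-1)·v_y = 0, i.e. (-4.2361)·v_x + (-1)·v_y = 0,
  so v ∝ (b, λ_1 - a) = (-1, 4.2361); multiply by -1 so the first entry is positive: u = (1, -4.2361).
  ||u|| = √((1)² + (-4.2361)²) = √(18.9443) ≈ 4.3525,
  v_1 = u/||u|| ≈ (0.2298, -0.9732) (||v_1|| = 1).

λ_1 = 7.2361,  λ_2 = 2.7639;  v_1 ≈ (0.2298, -0.9732)


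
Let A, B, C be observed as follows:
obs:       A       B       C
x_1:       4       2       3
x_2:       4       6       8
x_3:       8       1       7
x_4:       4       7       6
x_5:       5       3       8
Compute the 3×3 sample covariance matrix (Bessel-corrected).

Step 1 — column means:
  mean(A) = (4 + 4 + 8 + 4 + 5) / 5 = 25/5 = 5
  mean(B) = (2 + 6 + 1 + 7 + 3) / 5 = 19/5 = 3.8
  mean(C) = (3 + 8 + 7 + 6 + 8) / 5 = 32/5 = 6.4

Step 2 — sample covariance S[i,j] = (1/(n-1)) · Σ_k (x_{k,i} - mean_i) · (x_{k,j} - mean_j), with n-1 = 4.
  S[A,A] = ((-1)·(-1) + (-1)·(-1) + (3)·(3) + (-1)·(-1) + (0)·(0)) / 4 = 12/4 = 3
  S[A,B] = ((-1)·(-1.8) + (-1)·(2.2) + (3)·(-2.8) + (-1)·(3.2) + (0)·(-0.8)) / 4 = -12/4 = -3
  S[A,C] = ((-1)·(-3.4) + (-1)·(1.6) + (3)·(0.6) + (-1)·(-0.4) + (0)·(1.6)) / 4 = 4/4 = 1
  S[B,B] = ((-1.8)·(-1.8) + (2.2)·(2.2) + (-2.8)·(-2.8) + (3.2)·(3.2) + (-0.8)·(-0.8)) / 4 = 26.8/4 = 6.7
  S[B,C] = ((-1.8)·(-3.4) + (2.2)·(1.6) + (-2.8)·(0.6) + (3.2)·(-0.4) + (-0.8)·(1.6)) / 4 = 5.4/4 = 1.35
  S[C,C] = ((-3.4)·(-3.4) + (1.6)·(1.6) + (0.6)·(0.6) + (-0.4)·(-0.4) + (1.6)·(1.6)) / 4 = 17.2/4 = 4.3

S is symmetric (S[j,i] = S[i,j]). Assembling:

S = [[3, -3, 1],
 [-3, 6.7, 1.35],
 [1, 1.35, 4.3]]


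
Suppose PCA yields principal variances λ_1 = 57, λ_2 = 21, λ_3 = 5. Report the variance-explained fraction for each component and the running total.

Step 1 — total variance = trace(Sigma) = Σ λ_i = 57 + 21 + 5 = 83.

Step 2 — fraction explained by component i = λ_i / Σ λ:
  PC1: 57/83 = 0.6867
  PC2: 21/83 = 0.253
  PC3: 5/83 = 0.0602

Step 3 — cumulative fraction after k components = (λ_1 + ... + λ_k) / Σ λ:
  k = 1: 57/83 = 0.6867
  k = 2: (57 + 21)/83 = 78/83 = 0.9398
  k = 3: (57 + 21 + 5)/83 = 83/83 = 1

Summary (fraction, with percent):

explained: PC1 0.6867 (68.67%), PC2 0.253 (25.3%), PC3 0.0602 (6.02%);  cumulative: 0.6867, 0.9398, 1


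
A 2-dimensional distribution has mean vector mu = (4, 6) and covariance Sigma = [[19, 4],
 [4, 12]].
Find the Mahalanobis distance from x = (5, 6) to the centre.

Step 1 — centre the observation: (x - mu) = (1, 0).

Step 2 — invert Sigma. det(Sigma) = 19·12 - (4)² = 212.
  Sigma^{-1} = (1/det) · [[d, -b], [-b, a]] = [[0.0566, -0.0189],
 [-0.0189, 0.0896]].

Step 3 — form the quadratic (x - mu)^T · Sigma^{-1} · (x - mu):
  Sigma^{-1} · (x - mu) = (0.0566, -0.0189).
  (x - mu)^T · [Sigma^{-1} · (x - mu)] = (1)·(0.0566) + (0)·(-0.0189) = 0.0566.

Step 4 — take square root: d = √(0.0566) ≈ 0.2379.

d(x, mu) = √(0.0566) ≈ 0.2379


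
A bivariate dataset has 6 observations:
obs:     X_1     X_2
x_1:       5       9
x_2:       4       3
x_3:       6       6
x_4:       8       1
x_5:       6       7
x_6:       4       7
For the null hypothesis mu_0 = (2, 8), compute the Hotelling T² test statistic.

Step 1 — sample mean vector:
  mean(X_1) = (5 + 4 + 6 + 8 + 6 + 4) / 6 = 33/6 = 5.5
  mean(X_2) = (9 + 3 + 6 + 1 + 7 + 7) / 6 = 33/6 = 5.5
  x̄ = (5.5, 5.5),  deviation x̄ - mu_0 = (5.5, 5.5) - (2, 8) = (3.5, -2.5).

Step 2 — sample covariance matrix, S[i,j] = (1/(n-1)) · Σ_k (x_{k,i} - mean_i) · (x_{k,j} - mean_j), divisor n-1 = 5:
  S[X_1,X_1] = ((-0.5)·(-0.5) + (-1.5)·(-1.5) + (0.5)·(0.5) + (2.5)·(2.5) + (0.5)·(0.5) + (-1.5)·(-1.5)) / 5 = 11.5/5 = 2.3
  S[X_1,X_2] = ((-0.5)·(3.5) + (-1.5)·(-2.5) + (0.5)·(0.5) + (2.5)·(-4.5) + (0.5)·(1.5) + (-1.5)·(1.5)) / 5 = -10.5/5 = -2.1
  S[X_2,X_2] = ((3.5)·(3.5) + (-2.5)·(-2.5) + (0.5)·(0.5) + (-4.5)·(-4.5) + (1.5)·(1.5) + (1.5)·(1.5)) / 5 = 43.5/5 = 8.7
  S = [[2.3, -2.1],
 [-2.1, 8.7]].

Step 3 — invert S. det(S) = 2.3·8.7 - (-2.1)² = 15.6.
  S^{-1} = (1/det) · [[d, -b], [-b, a]] = [[0.5577, 0.1346],
 [0.1346, 0.1474]].

Step 4 — quadratic form (x̄ - mu_0)^T · S^{-1} · (x̄ - mu_0):
  S^{-1} · (x̄ - mu_0) = (1.6154, 0.1026),
  (x̄ - mu_0)^T · [...] = (3.5)·(1.6154) + (-2.5)·(0.1026) = 5.3974.

Step 5 — scale by n: T² = 6 · 5.3974 = 32.3846.

T² ≈ 32.3846


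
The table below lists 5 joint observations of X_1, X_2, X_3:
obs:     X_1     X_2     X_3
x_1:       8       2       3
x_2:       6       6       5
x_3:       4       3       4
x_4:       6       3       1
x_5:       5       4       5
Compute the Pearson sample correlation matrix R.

Step 1 — column means:
  mean(X_1) = (8 + 6 + 4 + 6 + 5) / 5 = 29/5 = 5.8
  mean(X_2) = (2 + 6 + 3 + 3 + 4) / 5 = 18/5 = 3.6
  mean(X_3) = (3 + 5 + 4 + 1 + 5) / 5 = 18/5 = 3.6

Step 2 — sample variances and covariances s[i,j] = (1/(n-1)) · Σ_k (x_{k,i} - mean_i) · (x_{k,j} - mean_j), with n-1 = 4:
  s[X_1,X_1] = ((2.2)·(2.2) + (0.2)·(0.2) + (-1.8)·(-1.8) + (0.2)·(0.2) + (-0.8)·(-0.8)) / 4 = 8.8/4 = 2.2
  s[X_1,X_2] = ((2.2)·(-1.6) + (0.2)·(2.4) + (-1.8)·(-0.6) + (0.2)·(-0.6) + (-0.8)·(0.4)) / 4 = -2.4/4 = -0.6
  s[X_1,X_3] = ((2.2)·(-0.6) + (0.2)·(1.4) + (-1.8)·(0.4) + (0.2)·(-2.6) + (-0.8)·(1.4)) / 4 = -3.4/4 = -0.85
  s[X_2,X_2] = ((-1.6)·(-1.6) + (2.4)·(2.4) + (-0.6)·(-0.6) + (-0.6)·(-0.6) + (0.4)·(0.4)) / 4 = 9.2/4 = 2.3
  s[X_2,X_3] = ((-1.6)·(-0.6) + (2.4)·(1.4) + (-0.6)·(0.4) + (-0.6)·(-2.6) + (0.4)·(1.4)) / 4 = 6.2/4 = 1.55
  s[X_3,X_3] = ((-0.6)·(-0.6) + (1.4)·(1.4) + (0.4)·(0.4) + (-2.6)·(-2.6) + (1.4)·(1.4)) / 4 = 11.2/4 = 2.8
  Sample standard deviations s_i = √(s[i,i]):
  s(X_1) = √(2.2) = 1.4832
  s(X_2) = √(2.3) = 1.5166
  s(X_3) = √(2.8) = 1.6733

Step 3 — r_{ij} = s_{ij} / (s_i · s_j):
  r[X_1,X_1] = 1 (diagonal).
  r[X_1,X_2] = -0.6 / (1.4832 · 1.5166) = -0.6 / 2.2494 = -0.2667
  r[X_1,X_3] = -0.85 / (1.4832 · 1.6733) = -0.85 / 2.4819 = -0.3425
  r[X_2,X_2] = 1 (diagonal).
  r[X_2,X_3] = 1.55 / (1.5166 · 1.6733) = 1.55 / 2.5377 = 0.6108
  r[X_3,X_3] = 1 (diagonal).

R is symmetric with unit diagonal. Assembling:

R = [[1, -0.2667, -0.3425],
 [-0.2667, 1, 0.6108],
 [-0.3425, 0.6108, 1]]


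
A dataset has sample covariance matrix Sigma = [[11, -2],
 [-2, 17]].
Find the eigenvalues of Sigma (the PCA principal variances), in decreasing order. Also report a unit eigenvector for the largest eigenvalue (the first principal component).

Step 1 — characteristic polynomial of 2×2 Sigma:
  det(Sigma - λI) = λ² - trace · λ + det = 0.
  trace = 11 + 17 = 28, det = 11·17 - (-2)² = 183.
Step 2 — discriminant:
  Δ = trace² - 4·det = 784 - 732 = 52.
Step 3 — eigenvalues:
  λ = (trace ± √Δ)/2 = (28 ± 7.2111)/2,
  λ_1 = 17.6056,  λ_2 = 10.3944.

Step 4 — unit eigenvector for λ_1: solve (Sigma - λ_1 I)v = 0. First row:
  (11 - 17.6056)·v_x + (-2)·v_y = 0, i.e. (-6.6056)·v_x + (-2)·v_y = 0,
  so v ∝ (b, λ_1 - a) = (-2, 6.6056); multiply by -1 so the first entry is positive: u = (2, -6.6056).
  ||u|| = √((2)² + (-6.6056)²) = √(47.6333) ≈ 6.9017,
  v_1 = u/||u|| ≈ (0.2898, -0.9571) (||v_1|| = 1).

λ_1 = 17.6056,  λ_2 = 10.3944;  v_1 ≈ (0.2898, -0.9571)


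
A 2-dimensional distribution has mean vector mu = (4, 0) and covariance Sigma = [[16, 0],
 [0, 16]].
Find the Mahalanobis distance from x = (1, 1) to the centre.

Step 1 — centre the observation: (x - mu) = (-3, 1).

Step 2 — invert Sigma. det(Sigma) = 16·16 - (0)² = 256.
  Sigma^{-1} = (1/det) · [[d, -b], [-b, a]] = [[0.0625, 0],
 [0, 0.0625]].

Step 3 — form the quadratic (x - mu)^T · Sigma^{-1} · (x - mu):
  Sigma^{-1} · (x - mu) = (-0.1875, 0.0625).
  (x - mu)^T · [Sigma^{-1} · (x - mu)] = (-3)·(-0.1875) + (1)·(0.0625) = 0.625.

Step 4 — take square root: d = √(0.625) ≈ 0.7906.

d(x, mu) = √(0.625) ≈ 0.7906


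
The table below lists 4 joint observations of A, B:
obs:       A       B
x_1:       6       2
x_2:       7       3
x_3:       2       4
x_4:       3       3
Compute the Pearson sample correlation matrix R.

Step 1 — column means:
  mean(A) = (6 + 7 + 2 + 3) / 4 = 18/4 = 4.5
  mean(B) = (2 + 3 + 4 + 3) / 4 = 12/4 = 3

Step 2 — sample variances and covariances s[i,j] = (1/(n-1)) · Σ_k (x_{k,i} - mean_i) · (x_{k,j} - mean_j), with n-1 = 3:
  s[A,A] = ((1.5)·(1.5) + (2.5)·(2.5) + (-2.5)·(-2.5) + (-1.5)·(-1.5)) / 3 = 17/3 = 5.6667
  s[A,B] = ((1.5)·(-1) + (2.5)·(0) + (-2.5)·(1) + (-1.5)·(0)) / 3 = -4/3 = -1.3333
  s[B,B] = ((-1)·(-1) + (0)·(0) + (1)·(1) + (0)·(0)) / 3 = 2/3 = 0.6667
  Sample standard deviations s_i = √(s[i,i]):
  s(A) = √(5.6667) = 2.3805
  s(B) = √(0.6667) = 0.8165

Step 3 — r_{ij} = s_{ij} / (s_i · s_j):
  r[A,A] = 1 (diagonal).
  r[A,B] = -1.3333 / (2.3805 · 0.8165) = -1.3333 / 1.9437 = -0.686
  r[B,B] = 1 (diagonal).

R is symmetric with unit diagonal. Assembling:

R = [[1, -0.686],
 [-0.686, 1]]


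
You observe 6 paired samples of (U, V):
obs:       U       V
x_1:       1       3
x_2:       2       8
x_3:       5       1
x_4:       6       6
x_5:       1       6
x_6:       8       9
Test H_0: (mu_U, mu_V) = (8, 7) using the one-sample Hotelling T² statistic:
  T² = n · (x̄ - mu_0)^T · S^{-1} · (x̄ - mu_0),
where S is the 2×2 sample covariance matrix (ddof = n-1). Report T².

Step 1 — sample mean vector:
  mean(U) = (1 + 2 + 5 + 6 + 1 + 8) / 6 = 23/6 = 3.8333
  mean(V) = (3 + 8 + 1 + 6 + 6 + 9) / 6 = 33/6 = 5.5
  x̄ = (3.8333, 5.5),  deviation x̄ - mu_0 = (3.8333, 5.5) - (8, 7) = (-4.1667, -1.5).

Step 2 — sample covariance matrix, S[i,j] = (1/(n-1)) · Σ_k (x_{k,i} - mean_i) · (x_{k,j} - mean_j), divisor n-1 = 5:
  S[U,U] = ((-2.8333)·(-2.8333) + (-1.8333)·(-1.8333) + (1.1667)·(1.1667) + (2.1667)·(2.1667) + (-2.8333)·(-2.8333) + (4.1667)·(4.1667)) / 5 = 42.8333/5 = 8.5667
  S[U,V] = ((-2.8333)·(-2.5) + (-1.8333)·(2.5) + (1.1667)·(-4.5) + (2.1667)·(0.5) + (-2.8333)·(0.5) + (4.1667)·(3.5)) / 5 = 11.5/5 = 2.3
  S[V,V] = ((-2.5)·(-2.5) + (2.5)·(2.5) + (-4.5)·(-4.5) + (0.5)·(0.5) + (0.5)·(0.5) + (3.5)·(3.5)) / 5 = 45.5/5 = 9.1
  S = [[8.5667, 2.3],
 [2.3, 9.1]].

Step 3 — invert S. det(S) = 8.5667·9.1 - (2.3)² = 72.6667.
  S^{-1} = (1/det) · [[d, -b], [-b, a]] = [[0.1252, -0.0317],
 [-0.0317, 0.1179]].

Step 4 — quadratic form (x̄ - mu_0)^T · S^{-1} · (x̄ - mu_0):
  S^{-1} · (x̄ - mu_0) = (-0.4743, -0.045),
  (x̄ - mu_0)^T · [...] = (-4.1667)·(-0.4743) + (-1.5)·(-0.045) = 2.0437.

Step 5 — scale by n: T² = 6 · 2.0437 = 12.2624.

T² ≈ 12.2624


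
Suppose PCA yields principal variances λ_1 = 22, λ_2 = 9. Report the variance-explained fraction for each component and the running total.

Step 1 — total variance = trace(Sigma) = Σ λ_i = 22 + 9 = 31.

Step 2 — fraction explained by component i = λ_i / Σ λ:
  PC1: 22/31 = 0.7097
  PC2: 9/31 = 0.2903

Step 3 — cumulative fraction after k components = (λ_1 + ... + λ_k) / Σ λ:
  k = 1: 22/31 = 0.7097
  k = 2: (22 + 9)/31 = 31/31 = 1

Summary (fraction, with percent):

explained: PC1 0.7097 (70.97%), PC2 0.2903 (29.03%);  cumulative: 0.7097, 1


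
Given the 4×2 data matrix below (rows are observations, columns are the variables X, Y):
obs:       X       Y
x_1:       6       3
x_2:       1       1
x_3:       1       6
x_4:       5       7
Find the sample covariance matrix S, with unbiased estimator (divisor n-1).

Step 1 — column means:
  mean(X) = (6 + 1 + 1 + 5) / 4 = 13/4 = 3.25
  mean(Y) = (3 + 1 + 6 + 7) / 4 = 17/4 = 4.25

Step 2 — sample covariance S[i,j] = (1/(n-1)) · Σ_k (x_{k,i} - mean_i) · (x_{k,j} - mean_j), with n-1 = 3.
  S[X,X] = ((2.75)·(2.75) + (-2.25)·(-2.25) + (-2.25)·(-2.25) + (1.75)·(1.75)) / 3 = 20.75/3 = 6.9167
  S[X,Y] = ((2.75)·(-1.25) + (-2.25)·(-3.25) + (-2.25)·(1.75) + (1.75)·(2.75)) / 3 = 4.75/3 = 1.5833
  S[Y,Y] = ((-1.25)·(-1.25) + (-3.25)·(-3.25) + (1.75)·(1.75) + (2.75)·(2.75)) / 3 = 22.75/3 = 7.5833

S is symmetric (S[j,i] = S[i,j]). Assembling:

S = [[6.9167, 1.5833],
 [1.5833, 7.5833]]
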